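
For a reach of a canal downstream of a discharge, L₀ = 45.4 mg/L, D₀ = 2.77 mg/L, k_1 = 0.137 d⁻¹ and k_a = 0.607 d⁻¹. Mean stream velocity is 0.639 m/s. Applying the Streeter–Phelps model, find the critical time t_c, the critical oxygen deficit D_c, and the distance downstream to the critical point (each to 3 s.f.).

t_c = [1/(k_a−k_1)] ln[(k_a/k_1)(1 − D₀(k_a−k_1)/(k_1 L₀))]
= [1/(0.607−0.137)] ln[(0.607/0.137)(1 − 2.77×0.4700/(0.137×45.4))]
= (1/0.4700) ln[4.431 × 0.7907] = 2.128 × ln(3.503) = 2.128 × 1.254 = 2.667 d.
L(t_c) = L₀ e^(−k_1 t_c) = 45.4 × 0.6939 = 31.50 mg/L, and at the critical point k_a D_c = k_1 L, so D_c = (0.137/0.607) × 31.50 = 7.110 mg/L.
x_c = v t_c = 0.639 m/s × 2.667 d × 86400 s/d = 147300 m ≈ 147 km.

t_c ≈ 2.67 d; D_c ≈ 7.11 mg/L; x_c ≈ 147 km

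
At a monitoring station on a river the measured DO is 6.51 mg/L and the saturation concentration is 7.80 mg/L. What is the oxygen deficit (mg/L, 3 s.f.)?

D = C_s − C = 7.80 − 6.51 = 1.29 mg/L.

D ≈ 1.29 mg/L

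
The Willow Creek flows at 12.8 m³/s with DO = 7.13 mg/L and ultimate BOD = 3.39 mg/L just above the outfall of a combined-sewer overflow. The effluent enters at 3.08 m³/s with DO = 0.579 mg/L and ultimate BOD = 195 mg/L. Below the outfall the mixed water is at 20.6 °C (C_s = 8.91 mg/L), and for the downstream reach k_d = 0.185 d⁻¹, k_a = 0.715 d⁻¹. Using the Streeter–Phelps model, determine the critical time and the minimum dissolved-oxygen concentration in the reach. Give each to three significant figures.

t_c ≈ 2.09 d; minimum DO ≈ 1.79 mg/L

Mixed DO = (12.8×7.13 + 3.08×0.579)/(12.8+3.08) = 93.05/15.88 = 5.859 mg/L.
Mixed L₀ = (12.8×3.39 + 3.08×195)/(15.88) = 644.0/15.88 = 40.55 mg/L.
Initial deficit D₀ = C_s − DO₀ = 8.91 − 5.859 = 3.051 mg/L.
t_c = (1/0.5300) ln[(0.715/0.185)(1 − 3.051×0.5300/(0.185×40.55))] = 1.887 × ln(3.032) = 2.093 d.
D_c = (0.185/0.715) × 40.55 × e^(−0.185×2.093) = 0.2587 × 40.55 × 0.6790 = 7.124 mg/L.
Minimum DO = 8.91 − 7.124 = 1.786 mg/L.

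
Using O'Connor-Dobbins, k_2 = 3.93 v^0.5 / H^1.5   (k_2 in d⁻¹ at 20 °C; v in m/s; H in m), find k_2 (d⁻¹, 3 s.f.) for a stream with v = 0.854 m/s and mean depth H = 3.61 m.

k_2 = 3.93 × 0.854^0.5 / 3.61^1.5 = 3.93 × 0.9241 / 6.859 = 0.5295 d⁻¹.

k_2 ≈ 0.529 d⁻¹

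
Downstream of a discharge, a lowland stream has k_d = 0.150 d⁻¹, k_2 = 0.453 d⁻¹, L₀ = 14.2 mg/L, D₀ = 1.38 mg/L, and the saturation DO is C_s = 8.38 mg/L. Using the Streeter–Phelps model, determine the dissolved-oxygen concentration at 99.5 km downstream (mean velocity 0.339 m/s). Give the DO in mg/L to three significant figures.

DO ≈ 5.37 mg/L

Travel time t = x/v = 99.5 km / (0.339 m/s) = 99500 m / 0.339 m/s = 293500 s = 3.397 d.
k_d L₀/(k_2−k_d) = 0.150×14.2/(0.453−0.150) = 2.130/0.3030 = 7.030 mg/L.
e^(−k_d t) = e^(−0.150×3.397) = 0.6008; e^(−k_2 t) = e^(−0.453×3.397) = 0.2146.
D = 7.030 × (0.6008 − 0.2146) + 1.38 × 0.2146 = 2.714 + 0.2962 = 3.011 mg/L.
DO = C_s − D = 8.38 − 3.011 = 5.369 mg/L.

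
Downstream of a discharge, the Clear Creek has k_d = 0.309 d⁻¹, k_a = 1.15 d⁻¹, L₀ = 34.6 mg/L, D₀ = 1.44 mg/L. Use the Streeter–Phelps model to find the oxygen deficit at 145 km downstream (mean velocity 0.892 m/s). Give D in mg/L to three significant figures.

D ≈ 5.81 mg/L

Travel time t = x/v = 145 km / (0.892 m/s) = 145000 m / 0.892 m/s = 162600 s = 1.881 d.
k_d L₀/(k_a−k_d) = 0.309×34.6/(1.15−0.309) = 10.69/0.8410 = 12.71 mg/L.
e^(−k_d t) = e^(−0.309×1.881) = 0.5591; e^(−k_a t) = e^(−1.15×1.881) = 0.1149.
D = 12.71 × (0.5591 − 0.1149) + 1.44 × 0.1149 = 5.647 + 0.1655 = 5.813 mg/L.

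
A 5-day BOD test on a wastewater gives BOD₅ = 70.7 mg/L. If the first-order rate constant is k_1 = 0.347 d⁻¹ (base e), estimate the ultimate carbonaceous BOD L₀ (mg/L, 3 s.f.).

L₀ ≈ 85.8 mg/L

BOD₅ = L₀(1 − e^(−5k_1)) ⇒ L₀ = BOD₅ / (1 − e^(−5×0.347))
= 70.7 / (1 − 0.1764) = 70.7 / 0.8236 = 85.84 mg/L.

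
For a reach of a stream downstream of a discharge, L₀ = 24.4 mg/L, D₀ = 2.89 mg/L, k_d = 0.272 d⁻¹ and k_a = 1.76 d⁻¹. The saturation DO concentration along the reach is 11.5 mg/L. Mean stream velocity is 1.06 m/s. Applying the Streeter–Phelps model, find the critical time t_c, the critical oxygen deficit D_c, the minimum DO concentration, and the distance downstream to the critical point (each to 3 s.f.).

t_c ≈ 0.553 d; D_c ≈ 3.24 mg/L; min DO ≈ 8.26 mg/L; x_c ≈ 50.7 km

With k_a/k_d = 6.471 and 1 − D₀(k_a−k_d)/(k_d L₀) = 0.3520,
t_c = ln(6.471 × 0.3520) / (1.76 − 0.272) = ln(2.278) / 1.488 = 0.8233/1.488 = 0.5533 d.
L(t_c) = L₀ e^(−k_d t_c) = 24.4 × 0.8603 = 20.99 mg/L, and at the critical point k_a D_c = k_d L, so D_c = (0.272/1.76) × 20.99 = 3.244 mg/L.
Minimum DO = C_s − D_c = 11.5 − 3.244 = 8.256 mg/L.
x_c = v t_c = 1.06 m/s × 0.5533 d × 86400 s/d = 50670 m ≈ 50.7 km.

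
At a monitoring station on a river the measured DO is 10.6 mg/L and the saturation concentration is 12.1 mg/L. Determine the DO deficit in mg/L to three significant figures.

D ≈ 1.50 mg/L

D = C_s − C = 12.1 − 10.6 = 1.50 mg/L.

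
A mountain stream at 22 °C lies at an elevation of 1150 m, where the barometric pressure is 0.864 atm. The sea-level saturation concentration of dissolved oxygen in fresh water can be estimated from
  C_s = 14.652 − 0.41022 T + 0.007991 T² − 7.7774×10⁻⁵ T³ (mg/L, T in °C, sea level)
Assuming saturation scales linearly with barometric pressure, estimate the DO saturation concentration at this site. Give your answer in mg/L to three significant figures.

C_s ≈ 7.49 mg/L

At sea level: C_s = 14.652 − 0.41022×22 + 0.007991×22² − 7.7774×10⁻⁵×22³ = 8.667 mg/L.
Pressure correction: C_s' = 8.667 × 0.864 = 7.488 mg/L.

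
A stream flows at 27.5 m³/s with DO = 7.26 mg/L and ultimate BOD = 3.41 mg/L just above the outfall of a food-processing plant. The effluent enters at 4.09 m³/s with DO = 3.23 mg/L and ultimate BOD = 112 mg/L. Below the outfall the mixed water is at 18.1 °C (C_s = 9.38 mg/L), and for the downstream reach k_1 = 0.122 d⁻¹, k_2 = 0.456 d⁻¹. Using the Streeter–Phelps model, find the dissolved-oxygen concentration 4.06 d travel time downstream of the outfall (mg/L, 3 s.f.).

DO ≈ 6.08 mg/L

Mixed DO = (27.5×7.26 + 4.09×3.23)/(27.5+4.09) = 212.9/31.59 = 6.738 mg/L.
Mixed L₀ = (27.5×3.41 + 4.09×112)/(31.59) = 551.9/31.59 = 17.47 mg/L.
Initial deficit D₀ = C_s − DO₀ = 9.38 − 6.738 = 2.642 mg/L.
D(4.06) = [0.122×17.47/(0.456−0.122)](e^(−0.122×4.06) − e^(−0.456×4.06)) + 2.642 e^(−0.456×4.06)
= 6.381 × (0.6094 − 0.1570) + 2.642 × 0.1570 = 3.301 mg/L.
DO = 9.38 − 3.301 = 6.079 mg/L.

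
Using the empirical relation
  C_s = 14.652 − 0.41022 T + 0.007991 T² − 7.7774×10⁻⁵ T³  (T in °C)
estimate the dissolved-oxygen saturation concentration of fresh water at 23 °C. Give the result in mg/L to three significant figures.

C_s ≈ 8.50 mg/L

C_s = 14.652 − 0.41022×23 + 0.007991×23² − 7.7774×10⁻⁵×23³ = 8.498 mg/L.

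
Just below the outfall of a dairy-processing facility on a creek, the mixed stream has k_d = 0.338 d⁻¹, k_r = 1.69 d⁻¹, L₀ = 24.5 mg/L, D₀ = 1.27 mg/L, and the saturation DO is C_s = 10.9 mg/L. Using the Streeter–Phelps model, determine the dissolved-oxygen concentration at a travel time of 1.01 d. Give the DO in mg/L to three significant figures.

DO ≈ 7.43 mg/L

k_d L₀/(k_r−k_d) = 0.338×24.5/(1.69−0.338) = 8.281/1.352 = 6.125 mg/L.
e^(−k_d t) = e^(−0.338×1.010) = 0.7108; e^(−k_r t) = e^(−1.69×1.010) = 0.1814.
D = 6.125 × (0.7108 − 0.1814) + 1.27 × 0.1814 = 3.242 + 0.2304 = 3.473 mg/L.
DO = C_s − D = 10.9 − 3.473 = 7.427 mg/L.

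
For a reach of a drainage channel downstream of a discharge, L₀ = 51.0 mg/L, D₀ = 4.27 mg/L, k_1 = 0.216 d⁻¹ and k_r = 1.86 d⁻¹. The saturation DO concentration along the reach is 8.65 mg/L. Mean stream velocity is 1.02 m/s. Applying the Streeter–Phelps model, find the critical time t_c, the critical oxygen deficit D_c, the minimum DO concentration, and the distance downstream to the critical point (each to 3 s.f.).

t_c ≈ 0.693 d; D_c ≈ 5.10 mg/L; min DO ≈ 3.55 mg/L; x_c ≈ 61.1 km

With k_r/k_1 = 8.611 and 1 − D₀(k_r−k_1)/(k_1 L₀) = 0.3628,
t_c = ln(8.611 × 0.3628) / (1.86 − 0.216) = ln(3.124) / 1.644 = 1.139/1.644 = 0.6928 d.
D_c = (k_1/k_r) L₀ e^(−k_1 t_c) = (0.216/1.86) × 51.0 × e^(−0.216×0.6928) = 0.1161 × 51.0 × 0.8610 = 5.099 mg/L.
Minimum DO = C_s − D_c = 8.65 − 5.099 = 3.551 mg/L.
x_c = v t_c = 1.02 m/s × 0.6928 d × 86400 s/d = 61060 m ≈ 61.1 km.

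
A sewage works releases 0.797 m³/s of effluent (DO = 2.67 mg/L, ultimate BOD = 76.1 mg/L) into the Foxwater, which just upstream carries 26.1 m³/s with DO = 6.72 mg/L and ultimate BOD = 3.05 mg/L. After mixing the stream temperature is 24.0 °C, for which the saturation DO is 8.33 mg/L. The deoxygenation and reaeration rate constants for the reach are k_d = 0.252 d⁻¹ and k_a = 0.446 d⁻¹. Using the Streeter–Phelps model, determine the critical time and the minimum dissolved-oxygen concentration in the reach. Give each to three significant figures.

t_c ≈ 1.42 d; minimum DO ≈ 6.27 mg/L

Mixed DO = (26.1×6.72 + 0.797×2.67)/(26.1+0.797) = 177.5/26.90 = 6.600 mg/L.
Mixed L₀ = (26.1×3.05 + 0.797×76.1)/(26.90) = 140.3/26.90 = 5.215 mg/L.
Initial deficit D₀ = C_s − DO₀ = 8.33 − 6.600 = 1.730 mg/L.
t_c = (1/0.1940) ln[(0.446/0.252)(1 − 1.730×0.1940/(0.252×5.215))] = 5.155 × ln(1.318) = 1.423 d.
D_c = (0.252/0.446) × 5.215 × e^(−0.252×1.423) = 0.5650 × 5.215 × 0.6987 = 2.059 mg/L.
Minimum DO = 8.33 − 2.059 = 6.271 mg/L.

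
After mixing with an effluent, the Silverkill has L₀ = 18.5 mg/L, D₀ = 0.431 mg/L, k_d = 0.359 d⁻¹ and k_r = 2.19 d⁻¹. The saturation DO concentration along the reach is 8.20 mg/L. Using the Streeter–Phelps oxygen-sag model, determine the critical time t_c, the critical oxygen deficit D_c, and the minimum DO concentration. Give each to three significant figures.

t_c ≈ 0.919 d; D_c ≈ 2.18 mg/L; min DO ≈ 6.02 mg/L

At the critical point dD/dt = 0, so k_d L₀ e^(−k_d t) = k_r D. Substituting D(t) from the Streeter–Phelps equation and solving for t gives
t_c = ln[(k_r/k_d)(1 − D₀(k_r−k_d)/(k_d L₀))] / (k_r−k_d).
Here k_r−k_d = 1.831 d⁻¹ and 1 − D₀(k_r−k_d)/(k_d L₀) = 1 − 0.431×1.831/(0.359×18.5) = 0.8812, so
t_c = ln(6.100 × 0.8812) / 1.831 = 1.682 / 1.831 = 0.9185 d.
D_c = (k_d/k_r) L₀ e^(−k_d t_c) = (0.359/2.19) × 18.5 × e^(−0.359×0.9185) = 0.1639 × 18.5 × 0.7191 = 2.181 mg/L.
Minimum DO = C_s − D_c = 8.20 − 2.181 = 6.019 mg/L.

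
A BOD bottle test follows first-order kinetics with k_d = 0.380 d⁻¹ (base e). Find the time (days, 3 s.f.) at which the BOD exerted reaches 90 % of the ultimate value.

t ≈ 6.06 d

y/L₀ = 1 − e^(−k_d t) = 0.90 ⇒ e^(−k_d t) = 0.100
t = −ln(0.100) / 0.380 = 2.303 / 0.380 = 6.059 d.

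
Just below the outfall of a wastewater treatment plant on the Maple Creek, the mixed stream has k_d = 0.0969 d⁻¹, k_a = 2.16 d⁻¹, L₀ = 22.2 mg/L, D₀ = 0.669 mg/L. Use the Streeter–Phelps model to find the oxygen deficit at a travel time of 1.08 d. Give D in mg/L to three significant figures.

D ≈ 0.903 mg/L

k_d L₀/(k_a−k_d) = 0.0969×22.2/(2.16−0.0969) = 2.151/2.063 = 1.043 mg/L.
e^(−k_d t) = e^(−0.0969×1.080) = 0.9006; e^(−k_a t) = e^(−2.16×1.080) = 0.09702.
D = 1.043 × (0.9006 − 0.09702) + 0.669 × 0.09702 = 0.8379 + 0.06491 = 0.9028 mg/L.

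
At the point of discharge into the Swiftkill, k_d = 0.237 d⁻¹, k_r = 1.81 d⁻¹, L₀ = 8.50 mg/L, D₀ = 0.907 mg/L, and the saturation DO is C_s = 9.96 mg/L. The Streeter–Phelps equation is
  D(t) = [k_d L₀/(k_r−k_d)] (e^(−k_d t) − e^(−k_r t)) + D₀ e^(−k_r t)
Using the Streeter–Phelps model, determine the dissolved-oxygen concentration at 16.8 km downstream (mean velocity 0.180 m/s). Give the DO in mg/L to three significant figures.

DO ≈ 9.02 mg/L

Travel time t = x/v = 16.8 km / (0.180 m/s) = 16800 m / 0.180 m/s = 93330 s = 1.080 d.
k_d L₀/(k_r−k_d) = 0.237×8.50/(1.81−0.237) = 2.014/1.573 = 1.281 mg/L.
e^(−k_d t) = e^(−0.237×1.080) = 0.7741; e^(−k_r t) = e^(−1.81×1.080) = 0.1415.
D = 1.281 × (0.7741 − 0.1415) + 0.907 × 0.1415 = 0.8102 + 0.1284 = 0.9385 mg/L.
DO = C_s − D = 9.96 − 0.9385 = 9.021 mg/L.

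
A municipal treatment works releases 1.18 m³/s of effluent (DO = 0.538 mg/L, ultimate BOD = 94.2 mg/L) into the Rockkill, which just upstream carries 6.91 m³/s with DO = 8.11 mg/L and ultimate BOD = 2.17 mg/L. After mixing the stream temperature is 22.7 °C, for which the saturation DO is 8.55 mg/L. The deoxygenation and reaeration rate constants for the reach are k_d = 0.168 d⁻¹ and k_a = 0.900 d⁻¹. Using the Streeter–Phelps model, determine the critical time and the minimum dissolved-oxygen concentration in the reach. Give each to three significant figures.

Mixed DO = (6.91×8.11 + 1.18×0.538)/(6.91+1.18) = 56.67/8.090 = 7.006 mg/L.
Mixed L₀ = (6.91×2.17 + 1.18×94.2)/(8.090) = 126.2/8.090 = 15.59 mg/L.
Initial deficit D₀ = C_s − DO₀ = 8.55 − 7.006 = 1.544 mg/L.
t_c = (1/0.7320) ln[(0.900/0.168)(1 − 1.544×0.7320/(0.168×15.59))] = 1.366 × ln(3.045) = 1.521 d.
D_c = (0.168/0.900) × 15.59 × e^(−0.168×1.521) = 0.1867 × 15.59 × 0.7745 = 2.254 mg/L.
Minimum DO = 8.55 − 2.254 = 6.296 mg/L.

t_c ≈ 1.52 d; minimum DO ≈ 6.30 mg/L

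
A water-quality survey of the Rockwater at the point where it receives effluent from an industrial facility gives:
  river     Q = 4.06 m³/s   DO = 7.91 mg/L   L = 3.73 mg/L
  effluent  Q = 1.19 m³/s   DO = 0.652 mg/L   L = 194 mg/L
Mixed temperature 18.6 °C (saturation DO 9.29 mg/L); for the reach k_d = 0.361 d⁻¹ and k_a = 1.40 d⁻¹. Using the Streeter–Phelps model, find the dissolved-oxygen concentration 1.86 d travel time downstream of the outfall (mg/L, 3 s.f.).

DO ≈ 1.95 mg/L

Mixed DO = (4.06×7.91 + 1.19×0.652)/(4.06+1.19) = 32.89/5.250 = 6.265 mg/L.
Mixed L₀ = (4.06×3.73 + 1.19×194)/(5.250) = 246.0/5.250 = 46.86 mg/L.
Initial deficit D₀ = C_s − DO₀ = 9.29 − 6.265 = 3.025 mg/L.
D(1.86) = [0.361×46.86/(1.40−0.361)](e^(−0.361×1.86) − e^(−1.40×1.86)) + 3.025 e^(−1.40×1.86)
= 16.28 × (0.5110 − 0.07398) + 3.025 × 0.07398 = 7.338 mg/L.
DO = 9.29 − 7.338 = 1.952 mg/L.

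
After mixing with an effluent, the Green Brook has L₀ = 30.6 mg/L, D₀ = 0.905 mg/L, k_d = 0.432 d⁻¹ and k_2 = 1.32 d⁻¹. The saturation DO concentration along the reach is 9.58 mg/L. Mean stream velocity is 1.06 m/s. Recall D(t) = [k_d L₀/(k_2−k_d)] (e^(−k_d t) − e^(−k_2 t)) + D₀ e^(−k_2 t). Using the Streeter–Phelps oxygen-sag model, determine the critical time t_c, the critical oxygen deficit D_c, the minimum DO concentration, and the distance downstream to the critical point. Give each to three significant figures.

t_c ≈ 1.19 d; D_c ≈ 6.00 mg/L; min DO ≈ 3.58 mg/L; x_c ≈ 109 km

t_c = [1/(k_2−k_d)] ln[(k_2/k_d)(1 − D₀(k_2−k_d)/(k_d L₀))]
= [1/(1.32−0.432)] ln[(1.32/0.432)(1 − 0.905×0.8880/(0.432×30.6))]
= (1/0.8880) ln[3.056 × 0.9392] = 1.126 × ln(2.870) = 1.126 × 1.054 = 1.187 d.
L(t_c) = L₀ e^(−k_d t_c) = 30.6 × 0.5988 = 18.32 mg/L, and at the critical point k_2 D_c = k_d L, so D_c = (0.432/1.32) × 18.32 = 5.996 mg/L.
Minimum DO = C_s − D_c = 9.58 − 5.996 = 3.584 mg/L.
x_c = v t_c = 1.06 m/s × 1.187 d × 86400 s/d = 108700 m ≈ 109 km.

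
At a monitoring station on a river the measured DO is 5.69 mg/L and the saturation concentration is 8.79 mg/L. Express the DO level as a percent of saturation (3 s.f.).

64.7 % saturation

% saturation = C/C_s × 100 = 5.69/8.79 × 100 = 64.7 %.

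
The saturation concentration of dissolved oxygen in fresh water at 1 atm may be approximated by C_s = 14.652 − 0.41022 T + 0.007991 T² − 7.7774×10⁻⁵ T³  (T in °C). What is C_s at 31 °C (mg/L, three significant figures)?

C_s ≈ 7.30 mg/L

C_s = 14.652 − 0.41022×31 + 0.007991×31² − 7.7774×10⁻⁵×31³ = 7.298 mg/L.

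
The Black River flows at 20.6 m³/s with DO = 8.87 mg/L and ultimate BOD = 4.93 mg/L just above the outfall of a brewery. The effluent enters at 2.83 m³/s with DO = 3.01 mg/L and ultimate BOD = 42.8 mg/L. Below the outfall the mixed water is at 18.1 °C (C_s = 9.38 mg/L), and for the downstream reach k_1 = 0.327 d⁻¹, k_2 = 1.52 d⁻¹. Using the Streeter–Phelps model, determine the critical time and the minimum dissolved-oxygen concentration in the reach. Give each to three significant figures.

Mixed DO = (20.6×8.87 + 2.83×3.01)/(20.6+2.83) = 191.2/23.43 = 8.162 mg/L.
Mixed L₀ = (20.6×4.93 + 2.83×42.8)/(23.43) = 222.7/23.43 = 9.504 mg/L.
Initial deficit D₀ = C_s − DO₀ = 9.38 − 8.162 = 1.218 mg/L.
t_c = (1/1.193) ln[(1.52/0.327)(1 − 1.218×1.193/(0.327×9.504))] = 0.8382 × ln(2.475) = 0.7598 d.
D_c = (0.327/1.52) × 9.504 × e^(−0.327×0.7598) = 0.2151 × 9.504 × 0.7800 = 1.595 mg/L.
Minimum DO = 9.38 − 1.595 = 7.785 mg/L.

t_c ≈ 0.760 d; minimum DO ≈ 7.79 mg/L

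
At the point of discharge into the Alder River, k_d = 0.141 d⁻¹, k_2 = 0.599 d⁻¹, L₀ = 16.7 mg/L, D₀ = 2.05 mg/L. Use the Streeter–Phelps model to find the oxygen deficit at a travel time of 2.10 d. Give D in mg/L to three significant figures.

k_d L₀/(k_2−k_d) = 0.141×16.7/(0.599−0.141) = 2.355/0.4580 = 5.141 mg/L.
e^(−k_d t) = e^(−0.141×2.100) = 0.7437; e^(−k_2 t) = e^(−0.599×2.100) = 0.2843.
D = 5.141 × (0.7437 − 0.2843) + 2.05 × 0.2843 = 2.362 + 0.5827 = 2.945 mg/L.

D ≈ 2.94 mg/L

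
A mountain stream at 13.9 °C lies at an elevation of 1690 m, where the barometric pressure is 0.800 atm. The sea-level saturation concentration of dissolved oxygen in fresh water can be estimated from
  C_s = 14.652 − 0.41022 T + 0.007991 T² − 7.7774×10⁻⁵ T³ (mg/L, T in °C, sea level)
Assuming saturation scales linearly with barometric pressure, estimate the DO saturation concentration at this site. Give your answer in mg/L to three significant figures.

C_s ≈ 8.23 mg/L

At sea level: C_s = 14.652 − 0.41022×13.9 + 0.007991×13.9² − 7.7774×10⁻⁵×13.9³ = 10.29 mg/L.
Pressure correction: C_s' = 10.29 × 0.800 = 8.228 mg/L.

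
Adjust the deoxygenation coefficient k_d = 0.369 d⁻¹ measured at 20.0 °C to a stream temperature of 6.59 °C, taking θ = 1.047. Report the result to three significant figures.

k_d ≈ 0.199 d⁻¹

k_d(T₂) = k_d(T₁) · θ^(T₂−T₁) = 0.369 × 1.047^(6.59−20.0)
= 0.369 × 1.047^-13.4 = 0.369 × 0.5402 = 0.1993 d⁻¹.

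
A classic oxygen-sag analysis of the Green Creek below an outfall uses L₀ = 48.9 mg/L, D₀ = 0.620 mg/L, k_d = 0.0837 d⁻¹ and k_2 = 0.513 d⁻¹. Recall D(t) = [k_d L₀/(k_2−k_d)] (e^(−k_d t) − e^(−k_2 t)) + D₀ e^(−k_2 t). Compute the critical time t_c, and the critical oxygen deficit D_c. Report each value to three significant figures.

At the critical point dD/dt = 0, so k_d L₀ e^(−k_d t) = k_2 D. Substituting D(t) from the Streeter–Phelps equation and solving for t gives
t_c = ln[(k_2/k_d)(1 − D₀(k_2−k_d)/(k_d L₀))] / (k_2−k_d).
Here k_2−k_d = 0.4293 d⁻¹ and 1 − D₀(k_2−k_d)/(k_d L₀) = 1 − 0.620×0.4293/(0.0837×48.9) = 0.9350, so
t_c = ln(6.129 × 0.9350) / 0.4293 = 1.746 / 0.4293 = 4.067 d.
L(t_c) = L₀ e^(−k_d t_c) = 48.9 × 0.7115 = 34.79 mg/L, and at the critical point k_2 D_c = k_d L, so D_c = (0.0837/0.513) × 34.79 = 5.677 mg/L.

t_c ≈ 4.07 d; D_c ≈ 5.68 mg/L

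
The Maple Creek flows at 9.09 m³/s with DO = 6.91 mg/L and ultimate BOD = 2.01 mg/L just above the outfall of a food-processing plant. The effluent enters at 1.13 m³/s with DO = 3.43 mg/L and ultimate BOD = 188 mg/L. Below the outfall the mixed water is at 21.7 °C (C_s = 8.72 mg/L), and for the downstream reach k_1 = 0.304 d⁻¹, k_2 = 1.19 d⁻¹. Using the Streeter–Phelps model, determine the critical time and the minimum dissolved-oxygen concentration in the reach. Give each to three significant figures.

Mixed DO = (9.09×6.91 + 1.13×3.43)/(9.09+1.13) = 66.69/10.22 = 6.525 mg/L.
Mixed L₀ = (9.09×2.01 + 1.13×188)/(10.22) = 230.7/10.22 = 22.57 mg/L.
Initial deficit D₀ = C_s − DO₀ = 8.72 − 6.525 = 2.195 mg/L.
t_c = (1/0.8860) ln[(1.19/0.304)(1 − 2.195×0.8860/(0.304×22.57))] = 1.129 × ln(2.805) = 1.164 d.
D_c = (0.304/1.19) × 22.57 × e^(−0.304×1.164) = 0.2555 × 22.57 × 0.7019 = 4.048 mg/L.
Minimum DO = 8.72 − 4.048 = 4.672 mg/L.

t_c ≈ 1.16 d; minimum DO ≈ 4.67 mg/L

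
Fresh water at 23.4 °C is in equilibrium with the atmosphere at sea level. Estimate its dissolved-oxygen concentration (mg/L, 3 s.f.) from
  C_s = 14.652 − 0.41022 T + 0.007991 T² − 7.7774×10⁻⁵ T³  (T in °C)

C_s ≈ 8.43 mg/L

C_s = 14.652 − 0.41022×23.4 + 0.007991×23.4² − 7.7774×10⁻⁵×23.4³ = 8.432 mg/L.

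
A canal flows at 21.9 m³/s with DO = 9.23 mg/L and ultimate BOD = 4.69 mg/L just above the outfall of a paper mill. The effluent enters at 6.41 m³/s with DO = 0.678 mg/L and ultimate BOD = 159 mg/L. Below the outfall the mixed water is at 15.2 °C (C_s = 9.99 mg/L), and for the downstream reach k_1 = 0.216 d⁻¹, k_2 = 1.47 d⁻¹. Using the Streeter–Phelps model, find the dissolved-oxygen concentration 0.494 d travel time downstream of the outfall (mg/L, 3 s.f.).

Mixed DO = (21.9×9.23 + 6.41×0.678)/(21.9+6.41) = 206.5/28.31 = 7.294 mg/L.
Mixed L₀ = (21.9×4.69 + 6.41×159)/(28.31) = 1122/28.31 = 39.63 mg/L.
Initial deficit D₀ = C_s − DO₀ = 9.99 − 7.294 = 2.696 mg/L.
D(0.494) = [0.216×39.63/(1.47−0.216)](e^(−0.216×0.494) − e^(−1.47×0.494)) + 2.696 e^(−1.47×0.494)
= 6.826 × (0.8988 − 0.4838) + 2.696 × 0.4838 = 4.137 mg/L.
DO = 9.99 − 4.137 = 5.853 mg/L.

DO ≈ 5.85 mg/L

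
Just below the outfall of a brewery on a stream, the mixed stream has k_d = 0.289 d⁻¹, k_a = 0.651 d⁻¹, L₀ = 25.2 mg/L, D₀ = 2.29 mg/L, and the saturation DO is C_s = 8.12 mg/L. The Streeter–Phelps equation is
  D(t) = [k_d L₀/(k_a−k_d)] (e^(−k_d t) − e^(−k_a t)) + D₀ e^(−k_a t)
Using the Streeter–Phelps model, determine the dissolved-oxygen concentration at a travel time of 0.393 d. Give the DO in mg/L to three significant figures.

k_d L₀/(k_a−k_d) = 0.289×25.2/(0.651−0.289) = 7.283/0.3620 = 20.12 mg/L.
e^(−k_d t) = e^(−0.289×0.3930) = 0.8926; e^(−k_a t) = e^(−0.651×0.3930) = 0.7743.
D = 20.12 × (0.8926 − 0.7743) + 2.29 × 0.7743 = 2.381 + 1.773 = 4.154 mg/L.
DO = C_s − D = 8.12 − 4.154 = 3.966 mg/L.

DO ≈ 3.97 mg/L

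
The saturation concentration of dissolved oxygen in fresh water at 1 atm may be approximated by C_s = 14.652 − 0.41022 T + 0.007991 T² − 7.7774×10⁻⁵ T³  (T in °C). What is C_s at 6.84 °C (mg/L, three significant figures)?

C_s ≈ 12.2 mg/L

C_s = 14.652 − 0.41022×6.84 + 0.007991×6.84² − 7.7774×10⁻⁵×6.84³ = 12.20 mg/L.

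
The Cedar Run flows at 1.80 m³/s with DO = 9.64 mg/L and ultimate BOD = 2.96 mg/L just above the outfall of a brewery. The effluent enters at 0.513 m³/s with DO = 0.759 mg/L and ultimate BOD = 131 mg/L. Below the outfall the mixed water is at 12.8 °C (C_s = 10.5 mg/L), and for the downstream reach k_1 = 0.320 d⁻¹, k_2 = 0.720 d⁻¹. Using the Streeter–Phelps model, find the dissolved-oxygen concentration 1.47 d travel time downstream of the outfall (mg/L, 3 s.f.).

Mixed DO = (1.80×9.64 + 0.513×0.759)/(1.80+0.513) = 17.74/2.313 = 7.670 mg/L.
Mixed L₀ = (1.80×2.96 + 0.513×131)/(2.313) = 72.53/2.313 = 31.36 mg/L.
Initial deficit D₀ = C_s − DO₀ = 10.5 − 7.670 = 2.830 mg/L.
D(1.47) = [0.320×31.36/(0.720−0.320)](e^(−0.320×1.47) − e^(−0.720×1.47)) + 2.830 e^(−0.720×1.47)
= 25.09 × (0.6248 − 0.3470) + 2.830 × 0.3470 = 7.949 mg/L.
DO = 10.5 − 7.949 = 2.551 mg/L.

DO ≈ 2.55 mg/L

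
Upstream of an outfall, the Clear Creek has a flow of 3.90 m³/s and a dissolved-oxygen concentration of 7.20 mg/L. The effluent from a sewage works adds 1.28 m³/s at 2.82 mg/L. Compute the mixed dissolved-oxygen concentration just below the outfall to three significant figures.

6.12 mg/L

Flow-weighted mixing: C = (Q_r C_r + Q_w C_w)/(Q_r + Q_w)
= (3.90×7.20 + 1.28×2.82)/(3.90 + 1.28) = 31.69/5.180 = 6.118 mg/L.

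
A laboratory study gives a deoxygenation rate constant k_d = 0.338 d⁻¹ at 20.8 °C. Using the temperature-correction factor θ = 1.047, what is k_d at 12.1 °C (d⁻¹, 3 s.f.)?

k_d ≈ 0.227 d⁻¹

k_d(T₂) = k_d(T₁) · θ^(T₂−T₁) = 0.338 × 1.047^(12.1−20.8)
= 0.338 × 1.047^-8.70 = 0.338 × 0.6706 = 0.2267 d⁻¹.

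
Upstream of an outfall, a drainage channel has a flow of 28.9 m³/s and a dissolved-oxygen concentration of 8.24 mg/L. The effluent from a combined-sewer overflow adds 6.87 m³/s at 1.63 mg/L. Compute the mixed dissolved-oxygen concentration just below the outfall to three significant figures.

Flow-weighted mixing: C = (Q_r C_r + Q_w C_w)/(Q_r + Q_w)
= (28.9×8.24 + 6.87×1.63)/(28.9 + 6.87) = 249.3/35.77 = 6.970 mg/L.

6.97 mg/L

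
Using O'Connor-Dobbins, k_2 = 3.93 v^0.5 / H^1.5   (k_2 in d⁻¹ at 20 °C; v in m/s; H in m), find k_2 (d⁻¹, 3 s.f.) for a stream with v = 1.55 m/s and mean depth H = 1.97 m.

k_2 = 3.93 × 1.55^0.5 / 1.97^1.5 = 3.93 × 1.245 / 2.765 = 1.770 d⁻¹.

k_2 ≈ 1.77 d⁻¹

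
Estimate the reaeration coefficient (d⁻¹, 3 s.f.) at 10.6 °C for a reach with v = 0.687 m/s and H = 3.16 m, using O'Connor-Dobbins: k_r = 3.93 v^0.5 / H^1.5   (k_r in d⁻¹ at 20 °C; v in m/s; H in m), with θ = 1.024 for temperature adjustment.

k_r ≈ 0.464 d⁻¹

k_r(20) = 3.93 × 0.687^0.5 / 3.16^1.5 = 3.93 × 0.8289 / 5.617 = 0.5799 d⁻¹.
k_r(10.6) = 0.5799 × 1.024^(10.6−20) = 0.5799 × 0.8002 = 0.4640 d⁻¹.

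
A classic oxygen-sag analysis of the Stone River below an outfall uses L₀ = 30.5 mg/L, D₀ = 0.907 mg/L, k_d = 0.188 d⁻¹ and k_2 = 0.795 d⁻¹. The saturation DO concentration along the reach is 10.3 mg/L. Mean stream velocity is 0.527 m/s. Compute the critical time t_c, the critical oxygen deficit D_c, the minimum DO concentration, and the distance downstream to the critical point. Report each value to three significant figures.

t_c ≈ 2.21 d; D_c ≈ 4.76 mg/L; min DO ≈ 5.54 mg/L; x_c ≈ 101 km

t_c = [1/(k_2−k_d)] ln[(k_2/k_d)(1 − D₀(k_2−k_d)/(k_d L₀))]
= [1/(0.795−0.188)] ln[(0.795/0.188)(1 − 0.907×0.6070/(0.188×30.5))]
= (1/0.6070) ln[4.229 × 0.9040] = 1.647 × ln(3.823) = 1.647 × 1.341 = 2.209 d.
L(t_c) = L₀ e^(−k_d t_c) = 30.5 × 0.6601 = 20.13 mg/L, and at the critical point k_2 D_c = k_d L, so D_c = (0.188/0.795) × 20.13 = 4.761 mg/L.
Minimum DO = C_s − D_c = 10.3 − 4.761 = 5.539 mg/L.
x_c = v t_c = 0.527 m/s × 2.209 d × 86400 s/d = 100600 m ≈ 101 km.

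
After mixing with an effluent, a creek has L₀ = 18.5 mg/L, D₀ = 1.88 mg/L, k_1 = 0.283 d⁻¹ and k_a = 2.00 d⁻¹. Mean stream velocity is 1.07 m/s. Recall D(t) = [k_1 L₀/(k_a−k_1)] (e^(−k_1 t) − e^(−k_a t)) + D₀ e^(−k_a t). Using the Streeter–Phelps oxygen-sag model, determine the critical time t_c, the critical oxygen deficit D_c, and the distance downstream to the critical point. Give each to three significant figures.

t_c = [1/(k_a−k_1)] ln[(k_a/k_1)(1 − D₀(k_a−k_1)/(k_1 L₀))]
= [1/(2.00−0.283)] ln[(2.00/0.283)(1 − 1.88×1.717/(0.283×18.5))]
= (1/1.717) ln[7.067 × 0.3834] = 0.5824 × ln(2.710) = 0.5824 × 0.9969 = 0.5806 d.
D_c = (k_1/k_a) L₀ e^(−k_1 t_c) = (0.283/2.00) × 18.5 × e^(−0.283×0.5806) = 0.1415 × 18.5 × 0.8485 = 2.221 mg/L.
x_c = v t_c = 1.07 m/s × 0.5806 d × 86400 s/d = 53680 m ≈ 53.7 km.

t_c ≈ 0.581 d; D_c ≈ 2.22 mg/L; x_c ≈ 53.7 km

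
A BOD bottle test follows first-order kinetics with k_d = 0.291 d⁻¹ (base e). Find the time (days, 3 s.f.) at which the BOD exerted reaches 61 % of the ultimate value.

t ≈ 3.24 d

y/L₀ = 1 − e^(−k_d t) = 0.61 ⇒ e^(−k_d t) = 0.390
t = −ln(0.390) / 0.291 = 0.9416 / 0.291 = 3.236 d.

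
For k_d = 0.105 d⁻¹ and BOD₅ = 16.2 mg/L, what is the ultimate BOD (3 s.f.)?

BOD₅ = L₀(1 − e^(−5k_d)) ⇒ L₀ = BOD₅ / (1 − e^(−5×0.105))
= 16.2 / (1 − 0.5916) = 16.2 / 0.4084 = 39.66 mg/L.

L₀ ≈ 39.7 mg/L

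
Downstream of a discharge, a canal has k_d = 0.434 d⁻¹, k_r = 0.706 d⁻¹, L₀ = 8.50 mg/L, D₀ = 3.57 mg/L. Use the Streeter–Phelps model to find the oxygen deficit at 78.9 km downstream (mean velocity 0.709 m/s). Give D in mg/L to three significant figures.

D ≈ 3.73 mg/L

Travel time t = x/v = 78.9 km / (0.709 m/s) = 78900 m / 0.709 m/s = 111300 s = 1.288 d.
k_d L₀/(k_r−k_d) = 0.434×8.50/(0.706−0.434) = 3.689/0.2720 = 13.56 mg/L.
e^(−k_d t) = e^(−0.434×1.288) = 0.5718; e^(−k_r t) = e^(−0.706×1.288) = 0.4028.
D = 13.56 × (0.5718 − 0.4028) + 3.57 × 0.4028 = 2.292 + 1.438 = 3.730 mg/L.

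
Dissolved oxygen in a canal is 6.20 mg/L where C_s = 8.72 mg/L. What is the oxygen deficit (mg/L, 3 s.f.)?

D ≈ 2.52 mg/L

D = C_s − C = 8.72 − 6.20 = 2.52 mg/L.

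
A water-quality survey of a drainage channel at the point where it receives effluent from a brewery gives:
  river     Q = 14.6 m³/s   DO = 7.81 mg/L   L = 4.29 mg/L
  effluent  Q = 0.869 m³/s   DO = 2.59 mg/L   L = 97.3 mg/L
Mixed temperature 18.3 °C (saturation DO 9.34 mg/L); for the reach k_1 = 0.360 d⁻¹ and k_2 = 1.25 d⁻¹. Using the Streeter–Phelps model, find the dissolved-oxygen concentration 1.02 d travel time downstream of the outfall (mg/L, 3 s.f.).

Mixed DO = (14.6×7.81 + 0.869×2.59)/(14.6+0.869) = 116.3/15.47 = 7.517 mg/L.
Mixed L₀ = (14.6×4.29 + 0.869×97.3)/(15.47) = 147.2/15.47 = 9.515 mg/L.
Initial deficit D₀ = C_s − DO₀ = 9.34 − 7.517 = 1.823 mg/L.
D(1.02) = [0.360×9.515/(1.25−0.360)](e^(−0.360×1.02) − e^(−1.25×1.02)) + 1.823 e^(−1.25×1.02)
= 3.849 × (0.6927 − 0.2794) + 1.823 × 0.2794 = 2.100 mg/L.
DO = 9.34 − 2.100 = 7.240 mg/L.

DO ≈ 7.24 mg/L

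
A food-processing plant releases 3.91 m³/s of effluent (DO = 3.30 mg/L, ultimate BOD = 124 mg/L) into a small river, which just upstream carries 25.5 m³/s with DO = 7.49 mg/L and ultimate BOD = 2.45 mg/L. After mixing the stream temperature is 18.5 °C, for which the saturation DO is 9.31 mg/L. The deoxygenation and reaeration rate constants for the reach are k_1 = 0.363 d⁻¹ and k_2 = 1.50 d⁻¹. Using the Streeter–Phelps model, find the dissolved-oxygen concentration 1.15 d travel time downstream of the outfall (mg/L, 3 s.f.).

Mixed DO = (25.5×7.49 + 3.91×3.30)/(25.5+3.91) = 203.9/29.41 = 6.933 mg/L.
Mixed L₀ = (25.5×2.45 + 3.91×124)/(29.41) = 547.3/29.41 = 18.61 mg/L.
Initial deficit D₀ = C_s − DO₀ = 9.31 − 6.933 = 2.377 mg/L.
D(1.15) = [0.363×18.61/(1.50−0.363)](e^(−0.363×1.15) − e^(−1.50×1.15)) + 2.377 e^(−1.50×1.15)
= 5.941 × (0.6587 − 0.1782) + 2.377 × 0.1782 = 3.279 mg/L.
DO = 9.31 − 3.279 = 6.031 mg/L.

DO ≈ 6.03 mg/L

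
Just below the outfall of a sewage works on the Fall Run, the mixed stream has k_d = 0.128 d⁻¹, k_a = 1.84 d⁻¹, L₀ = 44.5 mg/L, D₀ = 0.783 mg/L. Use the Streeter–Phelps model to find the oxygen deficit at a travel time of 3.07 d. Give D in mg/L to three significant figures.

k_d L₀/(k_a−k_d) = 0.128×44.5/(1.84−0.128) = 5.696/1.712 = 3.327 mg/L.
e^(−k_d t) = e^(−0.128×3.070) = 0.6751; e^(−k_a t) = e^(−1.84×3.070) = 0.003522.
D = 3.327 × (0.6751 − 0.003522) + 0.783 × 0.003522 = 2.234 + 0.002758 = 2.237 mg/L.

D ≈ 2.24 mg/L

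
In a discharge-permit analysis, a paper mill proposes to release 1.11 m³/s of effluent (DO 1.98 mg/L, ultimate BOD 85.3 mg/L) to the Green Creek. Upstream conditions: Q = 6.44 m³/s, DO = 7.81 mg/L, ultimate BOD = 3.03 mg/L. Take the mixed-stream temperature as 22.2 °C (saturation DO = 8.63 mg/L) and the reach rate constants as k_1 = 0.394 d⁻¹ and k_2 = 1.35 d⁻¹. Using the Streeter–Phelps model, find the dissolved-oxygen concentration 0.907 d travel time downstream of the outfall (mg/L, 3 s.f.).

DO ≈ 5.61 mg/L

Mixed DO = (6.44×7.81 + 1.11×1.98)/(6.44+1.11) = 52.49/7.550 = 6.953 mg/L.
Mixed L₀ = (6.44×3.03 + 1.11×85.3)/(7.550) = 114.2/7.550 = 15.13 mg/L.
Initial deficit D₀ = C_s − DO₀ = 8.63 − 6.953 = 1.677 mg/L.
D(0.907) = [0.394×15.13/(1.35−0.394)](e^(−0.394×0.907) − e^(−1.35×0.907)) + 1.677 e^(−1.35×0.907)
= 6.234 × (0.6995 − 0.2939) + 1.677 × 0.2939 = 3.021 mg/L.
DO = 8.63 − 3.021 = 5.609 mg/L.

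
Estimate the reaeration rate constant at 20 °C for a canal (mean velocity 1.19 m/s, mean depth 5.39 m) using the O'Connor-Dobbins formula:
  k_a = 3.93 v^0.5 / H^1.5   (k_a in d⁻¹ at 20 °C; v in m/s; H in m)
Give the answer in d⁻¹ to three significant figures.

k_a = 3.93 × 1.19^0.5 / 5.39^1.5 = 3.93 × 1.091 / 12.51 = 0.3426 d⁻¹.

k_a ≈ 0.343 d⁻¹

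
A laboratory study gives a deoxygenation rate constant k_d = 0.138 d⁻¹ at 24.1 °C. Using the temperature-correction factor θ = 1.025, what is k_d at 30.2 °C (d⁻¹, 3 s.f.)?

k_d(T₂) = k_d(T₁) · θ^(T₂−T₁) = 0.138 × 1.025^(30.2−24.1)
= 0.138 × 1.025^6.10 = 0.138 × 1.163 = 0.1604 d⁻¹.

k_d ≈ 0.160 d⁻¹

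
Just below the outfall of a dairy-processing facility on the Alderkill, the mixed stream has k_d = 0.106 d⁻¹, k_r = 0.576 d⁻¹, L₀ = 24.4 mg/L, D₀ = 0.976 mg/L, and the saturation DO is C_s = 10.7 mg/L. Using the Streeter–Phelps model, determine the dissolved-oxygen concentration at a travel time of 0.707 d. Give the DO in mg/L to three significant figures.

DO ≈ 8.61 mg/L

k_d L₀/(k_r−k_d) = 0.106×24.4/(0.576−0.106) = 2.586/0.4700 = 5.503 mg/L.
e^(−k_d t) = e^(−0.106×0.7070) = 0.9278; e^(−k_r t) = e^(−0.576×0.7070) = 0.6655.
D = 5.503 × (0.9278 − 0.6655) + 0.976 × 0.6655 = 1.443 + 0.6495 = 2.093 mg/L.
DO = C_s − D = 10.7 − 2.093 = 8.607 mg/L.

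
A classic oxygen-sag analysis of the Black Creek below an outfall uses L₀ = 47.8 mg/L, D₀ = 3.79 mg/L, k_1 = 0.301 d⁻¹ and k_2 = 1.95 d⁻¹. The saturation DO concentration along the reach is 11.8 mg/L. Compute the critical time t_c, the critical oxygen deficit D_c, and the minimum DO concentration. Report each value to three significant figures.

t_c = [1/(k_2−k_1)] ln[(k_2/k_1)(1 − D₀(k_2−k_1)/(k_1 L₀))]
= [1/(1.95−0.301)] ln[(1.95/0.301)(1 − 3.79×1.649/(0.301×47.8))]
= (1/1.649) ln[6.478 × 0.5656] = 0.6064 × ln(3.664) = 0.6064 × 1.299 = 0.7875 d.
D_c = (k_1/k_2) L₀ e^(−k_1 t_c) = (0.301/1.95) × 47.8 × e^(−0.301×0.7875) = 0.1544 × 47.8 × 0.7890 = 5.821 mg/L.
Minimum DO = C_s − D_c = 11.8 − 5.821 = 5.979 mg/L.

t_c ≈ 0.788 d; D_c ≈ 5.82 mg/L; min DO ≈ 5.98 mg/L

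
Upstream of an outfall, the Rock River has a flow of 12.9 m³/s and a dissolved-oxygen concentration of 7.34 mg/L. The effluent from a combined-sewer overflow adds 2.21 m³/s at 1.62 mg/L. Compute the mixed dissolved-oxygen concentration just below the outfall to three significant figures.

Flow-weighted mixing: C = (Q_r C_r + Q_w C_w)/(Q_r + Q_w)
= (12.9×7.34 + 2.21×1.62)/(12.9 + 2.21) = 98.27/15.11 = 6.503 mg/L.

6.50 mg/L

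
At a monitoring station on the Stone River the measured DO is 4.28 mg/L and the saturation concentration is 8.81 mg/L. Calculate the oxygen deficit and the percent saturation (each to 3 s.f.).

D = C_s − C = 8.81 − 4.28 = 4.53 mg/L.
% saturation = 4.28/8.81 × 100 = 48.6 %.

D ≈ 4.53 mg/L; 48.6 % saturation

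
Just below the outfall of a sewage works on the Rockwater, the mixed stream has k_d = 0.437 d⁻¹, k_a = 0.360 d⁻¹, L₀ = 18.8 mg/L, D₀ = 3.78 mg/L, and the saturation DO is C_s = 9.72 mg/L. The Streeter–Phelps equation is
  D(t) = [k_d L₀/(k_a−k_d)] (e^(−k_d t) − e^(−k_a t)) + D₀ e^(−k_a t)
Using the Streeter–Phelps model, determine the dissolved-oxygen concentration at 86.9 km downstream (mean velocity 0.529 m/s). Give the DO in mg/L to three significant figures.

Travel time t = x/v = 86.9 km / (0.529 m/s) = 86900 m / 0.529 m/s = 164300 s = 1.901 d.
k_d L₀/(k_a−k_d) = 0.437×18.8/(0.360−0.437) = 8.216/-0.07700 = -106.7 mg/L.
e^(−k_d t) = e^(−0.437×1.901) = 0.4357; e^(−k_a t) = e^(−0.360×1.901) = 0.5044.
D = -106.7 × (0.4357 − 0.5044) + 3.78 × 0.5044 = 7.329 + 1.906 = 9.235 mg/L.
DO = C_s − D = 9.72 − 9.235 = 0.4848 mg/L.

DO ≈ 0.485 mg/L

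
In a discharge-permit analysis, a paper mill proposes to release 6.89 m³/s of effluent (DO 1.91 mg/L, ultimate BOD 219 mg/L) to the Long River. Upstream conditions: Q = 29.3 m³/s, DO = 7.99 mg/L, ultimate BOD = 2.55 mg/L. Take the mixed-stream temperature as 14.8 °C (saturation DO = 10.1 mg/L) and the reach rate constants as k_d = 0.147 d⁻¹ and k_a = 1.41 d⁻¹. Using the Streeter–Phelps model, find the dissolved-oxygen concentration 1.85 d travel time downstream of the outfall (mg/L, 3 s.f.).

Mixed DO = (29.3×7.99 + 6.89×1.91)/(29.3+6.89) = 247.3/36.19 = 6.832 mg/L.
Mixed L₀ = (29.3×2.55 + 6.89×219)/(36.19) = 1584/36.19 = 43.76 mg/L.
Initial deficit D₀ = C_s − DO₀ = 10.1 − 6.832 = 3.268 mg/L.
D(1.85) = [0.147×43.76/(1.41−0.147)](e^(−0.147×1.85) − e^(−1.41×1.85)) + 3.268 e^(−1.41×1.85)
= 5.093 × (0.7619 − 0.07364) + 3.268 × 0.07364 = 3.746 mg/L.
DO = 10.1 − 3.746 = 6.354 mg/L.

DO ≈ 6.35 mg/L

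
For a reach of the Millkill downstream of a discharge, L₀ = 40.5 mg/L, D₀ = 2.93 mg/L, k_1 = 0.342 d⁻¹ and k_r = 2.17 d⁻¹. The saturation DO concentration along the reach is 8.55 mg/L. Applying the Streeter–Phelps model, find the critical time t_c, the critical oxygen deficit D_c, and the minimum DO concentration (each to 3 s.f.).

With k_r/k_1 = 6.345 and 1 − D₀(k_r−k_1)/(k_1 L₀) = 0.6133,
t_c = ln(6.345 × 0.6133) / (2.17 − 0.342) = ln(3.891) / 1.828 = 1.359/1.828 = 0.7433 d.
D_c = (k_1/k_r) L₀ e^(−k_1 t_c) = (0.342/2.17) × 40.5 × e^(−0.342×0.7433) = 0.1576 × 40.5 × 0.7755 = 4.950 mg/L.
Minimum DO = C_s − D_c = 8.55 − 4.950 = 3.600 mg/L.

t_c ≈ 0.743 d; D_c ≈ 4.95 mg/L; min DO ≈ 3.60 mg/L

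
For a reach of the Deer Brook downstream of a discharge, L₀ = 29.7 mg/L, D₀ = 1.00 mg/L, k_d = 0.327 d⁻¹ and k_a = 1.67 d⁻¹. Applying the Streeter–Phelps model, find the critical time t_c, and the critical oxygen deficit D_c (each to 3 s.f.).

t_c ≈ 1.10 d; D_c ≈ 4.05 mg/L

With k_a/k_d = 5.107 and 1 − D₀(k_a−k_d)/(k_d L₀) = 0.8617,
t_c = ln(5.107 × 0.8617) / (1.67 − 0.327) = ln(4.401) / 1.343 = 1.482/1.343 = 1.103 d.
D_c = (k_d/k_a) L₀ e^(−k_d t_c) = (0.327/1.67) × 29.7 × e^(−0.327×1.103) = 0.1958 × 29.7 × 0.6971 = 4.054 mg/L.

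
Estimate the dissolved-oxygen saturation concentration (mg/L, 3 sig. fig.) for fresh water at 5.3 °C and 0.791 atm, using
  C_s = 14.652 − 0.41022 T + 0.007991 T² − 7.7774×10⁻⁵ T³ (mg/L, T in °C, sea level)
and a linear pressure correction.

C_s ≈ 10.0 mg/L

At sea level: C_s = 14.652 − 0.41022×5.3 + 0.007991×5.3² − 7.7774×10⁻⁵×5.3³ = 12.69 mg/L.
Pressure correction: C_s' = 12.69 × 0.791 = 10.04 mg/L.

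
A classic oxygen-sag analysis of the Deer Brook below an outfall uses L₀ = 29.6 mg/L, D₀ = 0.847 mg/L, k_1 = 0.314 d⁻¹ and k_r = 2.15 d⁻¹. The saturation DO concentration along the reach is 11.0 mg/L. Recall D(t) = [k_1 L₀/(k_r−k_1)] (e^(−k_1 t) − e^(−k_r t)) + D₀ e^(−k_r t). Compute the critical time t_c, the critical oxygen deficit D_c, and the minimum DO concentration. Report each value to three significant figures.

At the critical point dD/dt = 0, so k_1 L₀ e^(−k_1 t) = k_r D. Substituting D(t) from the Streeter–Phelps equation and solving for t gives
t_c = ln[(k_r/k_1)(1 − D₀(k_r−k_1)/(k_1 L₀))] / (k_r−k_1).
Here k_r−k_1 = 1.836 d⁻¹ and 1 − D₀(k_r−k_1)/(k_1 L₀) = 1 − 0.847×1.836/(0.314×29.6) = 0.8327, so
t_c = ln(6.847 × 0.8327) / 1.836 = 1.741 / 1.836 = 0.9481 d.
L(t_c) = L₀ e^(−k_1 t_c) = 29.6 × 0.7425 = 21.98 mg/L, and at the critical point k_r D_c = k_1 L, so D_c = (0.314/2.15) × 21.98 = 3.210 mg/L.
Minimum DO = C_s − D_c = 11.0 − 3.210 = 7.790 mg/L.

t_c ≈ 0.948 d; D_c ≈ 3.21 mg/L; min DO ≈ 7.79 mg/L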